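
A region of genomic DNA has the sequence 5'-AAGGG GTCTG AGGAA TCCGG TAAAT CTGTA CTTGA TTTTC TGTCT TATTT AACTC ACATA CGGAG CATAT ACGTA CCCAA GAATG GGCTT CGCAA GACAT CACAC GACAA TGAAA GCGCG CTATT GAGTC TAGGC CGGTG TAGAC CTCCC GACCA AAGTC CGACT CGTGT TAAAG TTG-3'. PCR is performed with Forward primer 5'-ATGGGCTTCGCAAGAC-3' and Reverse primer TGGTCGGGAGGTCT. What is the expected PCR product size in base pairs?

73 bp

Scanning the template, ATGGGCTTCGCAAGAC occurs at positions 83–98; this primer anneals to the bottom strand there with its 3' end pointing downstream.
Taking the reverse complement of TGGTCGGGAGGTCT gives AGACCTCCCGACCA, found at positions 142–155 on the template; the primer anneals here to the top strand with its 3' end pointing upstream.
Amplicon spans positions 83–155: 73 bp.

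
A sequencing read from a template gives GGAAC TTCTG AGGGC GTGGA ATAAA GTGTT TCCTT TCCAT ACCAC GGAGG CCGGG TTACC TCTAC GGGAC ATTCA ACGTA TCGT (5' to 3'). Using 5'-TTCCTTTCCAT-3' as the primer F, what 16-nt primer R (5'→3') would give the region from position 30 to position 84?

The product's 3' end on the top strand is position 84.
The reverse primer anneals to the top strand over positions 69–84, i.e. to ACATTCAACGTATCGT.
Its sequence written 5'→3' is the reverse complement: ACGATACGTTGAATGT.

5'-ACGATACGTTGAATGT-3'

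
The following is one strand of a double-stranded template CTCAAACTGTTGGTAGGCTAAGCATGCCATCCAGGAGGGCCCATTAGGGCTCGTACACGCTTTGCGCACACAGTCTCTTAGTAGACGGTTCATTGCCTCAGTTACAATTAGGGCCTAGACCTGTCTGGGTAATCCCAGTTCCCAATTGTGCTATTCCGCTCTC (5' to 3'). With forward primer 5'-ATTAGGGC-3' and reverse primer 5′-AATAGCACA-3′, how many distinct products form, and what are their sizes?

The forward primer ATTAGGGC matches the top strand at positions 43–50, 107–114.
The reverse primer's reverse complement is TGTGCTATT, matching at positions 147–155.
Each forward site pairs with the reverse site to give a product ending at position 155: sizes 113, 49 bp.

Two products: 113 bp, 49 bp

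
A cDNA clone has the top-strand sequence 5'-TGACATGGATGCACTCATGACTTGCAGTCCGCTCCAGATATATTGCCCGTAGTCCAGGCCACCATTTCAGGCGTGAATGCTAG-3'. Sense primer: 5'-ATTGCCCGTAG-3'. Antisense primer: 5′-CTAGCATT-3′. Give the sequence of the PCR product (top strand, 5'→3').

Scanning the template, ATTGCCCGTAG occurs at positions 42–52; this primer anneals to the bottom strand there with its 3' end pointing downstream.
The reverse primer's reverse complement is AATGCTAG, which matches the template at positions 76–83.
The product is the template from position 42 through 83 (42 bp).

5'-ATTGCCCGTAGTCCAGGCCACCATTTCAGGCGTGAATGCTAG-3'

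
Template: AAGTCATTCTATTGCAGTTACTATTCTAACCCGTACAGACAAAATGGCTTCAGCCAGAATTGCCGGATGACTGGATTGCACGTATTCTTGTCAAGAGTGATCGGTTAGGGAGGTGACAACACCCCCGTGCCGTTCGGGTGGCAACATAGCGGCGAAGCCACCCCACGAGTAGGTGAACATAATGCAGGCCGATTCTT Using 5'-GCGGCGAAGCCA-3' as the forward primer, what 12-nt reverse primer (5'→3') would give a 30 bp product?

The forward primer binds at positions 149–160, so a 30 bp product ends at position 149 + 30 − 1 = 178.
The reverse primer anneals to the top strand over positions 167–178, i.e. to GAGTAGGTGAAC.
Its sequence written 5'→3' is the reverse complement: GTTCACCTACTC.

5'-GTTCACCTACTC-3'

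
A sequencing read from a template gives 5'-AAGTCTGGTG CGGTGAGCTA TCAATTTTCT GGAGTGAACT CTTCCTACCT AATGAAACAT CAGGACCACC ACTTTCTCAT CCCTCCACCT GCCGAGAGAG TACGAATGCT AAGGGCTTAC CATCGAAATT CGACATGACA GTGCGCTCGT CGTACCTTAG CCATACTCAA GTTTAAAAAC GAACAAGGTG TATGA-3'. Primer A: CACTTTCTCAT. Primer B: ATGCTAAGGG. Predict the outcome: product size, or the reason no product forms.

Primer A (CACTTTCTCAT) matches the top strand at positions 70–80 (3' end points downstream).
Primer B (ATGCTAAGGG) also matches the top strand directly, at positions 106–115 — its reverse complement CCCTTAGCAT is not present.
Both primers anneal to the bottom strand with 3' ends pointing the same way, so neither can prime synthesis back toward the other.

No product — both primers anneal to the same strand and extend in the same direction.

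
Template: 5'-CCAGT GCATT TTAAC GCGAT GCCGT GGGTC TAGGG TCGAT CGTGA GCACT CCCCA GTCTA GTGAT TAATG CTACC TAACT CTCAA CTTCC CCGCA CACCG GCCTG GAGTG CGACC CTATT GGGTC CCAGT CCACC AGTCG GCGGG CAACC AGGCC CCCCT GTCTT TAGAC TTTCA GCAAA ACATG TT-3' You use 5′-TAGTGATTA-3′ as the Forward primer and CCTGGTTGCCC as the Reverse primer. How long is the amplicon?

Forward primer TAGTGATTA is found on the top strand at positions 59–67.
The reverse primer's reverse complement is GGGCAACCAGG, which matches the template at positions 143–153.
The product runs from position 59 to position 153, so its length is 153 − 59 + 1 = 95 bp.

95 bp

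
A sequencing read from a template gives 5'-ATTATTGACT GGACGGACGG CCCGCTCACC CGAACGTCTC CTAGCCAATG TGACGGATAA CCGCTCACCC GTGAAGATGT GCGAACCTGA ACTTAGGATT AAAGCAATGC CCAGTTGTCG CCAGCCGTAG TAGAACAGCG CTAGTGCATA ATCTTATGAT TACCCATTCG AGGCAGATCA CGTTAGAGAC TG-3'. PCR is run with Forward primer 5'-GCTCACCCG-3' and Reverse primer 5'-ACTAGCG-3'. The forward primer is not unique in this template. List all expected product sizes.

122 bp, 83 bp

The forward primer GCTCACCCG matches the top strand at positions 24–32, 63–71.
The reverse primer's reverse complement is CGCTAGT, matching at positions 139–145.
Each forward site pairs with the reverse site to give a product ending at position 145: sizes 122, 83 bp.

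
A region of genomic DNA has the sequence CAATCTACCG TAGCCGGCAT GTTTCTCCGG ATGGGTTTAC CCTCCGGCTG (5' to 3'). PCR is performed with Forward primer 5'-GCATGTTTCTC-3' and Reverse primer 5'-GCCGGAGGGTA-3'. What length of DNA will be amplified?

32 bp

Scanning the template, GCATGTTTCTC occurs at positions 17–27; this primer anneals to the bottom strand there with its 3' end pointing downstream.
The reverse primer's reverse complement is TACCCTCCGGC, which matches the template at positions 38–48.
Product length = (reverse-primer end) − (forward-primer start) + 1 = 48 − 17 + 1 = 32 bp.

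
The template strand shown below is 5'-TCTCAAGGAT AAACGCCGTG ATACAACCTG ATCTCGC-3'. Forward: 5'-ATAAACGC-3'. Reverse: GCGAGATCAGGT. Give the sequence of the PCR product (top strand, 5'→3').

5'-ATAAACGCCGTGATACAACCTGATCTCGC-3'

The forward primer matches the template at positions 9–16.
Reverse complement of the reverse primer: ACCTGATCTCGC. This occurs on the top strand at positions 26–37.
The product is the template from position 9 through 37 (29 bp).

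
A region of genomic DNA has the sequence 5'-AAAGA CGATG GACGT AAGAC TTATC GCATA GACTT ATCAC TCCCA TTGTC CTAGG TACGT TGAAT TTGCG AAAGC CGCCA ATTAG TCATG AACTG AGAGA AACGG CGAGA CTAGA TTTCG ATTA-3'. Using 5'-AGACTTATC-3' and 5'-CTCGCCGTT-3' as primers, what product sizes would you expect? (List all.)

The forward primer AGACTTATC matches the top strand at positions 17–25, 30–38.
The reverse primer's reverse complement is AACGGCGAG, matching at positions 101–109.
Each forward site pairs with the reverse site to give a product ending at position 109: sizes 93, 80 bp.

93 bp, 80 bp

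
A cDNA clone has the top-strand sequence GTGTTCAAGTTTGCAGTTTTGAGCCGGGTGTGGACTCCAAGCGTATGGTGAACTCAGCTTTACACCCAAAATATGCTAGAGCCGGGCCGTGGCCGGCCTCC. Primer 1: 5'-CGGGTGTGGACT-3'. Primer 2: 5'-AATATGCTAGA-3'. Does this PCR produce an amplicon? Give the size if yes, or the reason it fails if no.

No product — both primers anneal to the same strand and extend in the same direction.

Primer 1 (CGGGTGTGGACT) matches the top strand at positions 25–36 (3' end points downstream).
Primer 2 (AATATGCTAGA) also matches the top strand directly, at positions 70–80 — its reverse complement TCTAGCATATT is not present.
Both primers anneal to the bottom strand with 3' ends pointing the same way, so neither can prime synthesis back toward the other.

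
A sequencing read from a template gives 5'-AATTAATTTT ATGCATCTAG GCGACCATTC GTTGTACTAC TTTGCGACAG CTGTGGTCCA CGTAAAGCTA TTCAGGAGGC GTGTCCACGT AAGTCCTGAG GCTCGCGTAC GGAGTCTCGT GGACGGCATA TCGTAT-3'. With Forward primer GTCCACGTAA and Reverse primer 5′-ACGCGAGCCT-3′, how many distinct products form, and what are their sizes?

Two products: 53 bp, 26 bp

The forward primer GTCCACGTAA matches the top strand at positions 56–65, 83–92.
The reverse primer's reverse complement is AGGCTCGCGT, matching at positions 99–108.
Each forward site pairs with the reverse site to give a product ending at position 108: sizes 53, 26 bp.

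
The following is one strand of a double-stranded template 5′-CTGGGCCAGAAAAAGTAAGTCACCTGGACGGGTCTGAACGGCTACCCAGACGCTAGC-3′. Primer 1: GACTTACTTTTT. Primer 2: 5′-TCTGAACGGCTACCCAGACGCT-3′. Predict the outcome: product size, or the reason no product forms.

No product — the primers' 3' ends point away from each other.

Primer 1 (GACTTACTTTTT) has reverse complement AAAAAGTAAGTC, which matches the top strand at positions 10–21; primer 1 anneals to the top strand there with its 3' end pointing upstream toward position 10.
Primer 2 (TCTGAACGGCTACCCAGACGCT) matches the top strand directly at positions 33–54; it anneals to the bottom strand with its 3' end pointing downstream toward position 54.
The 3' ends diverge (primer 1 extends toward position 1, primer 2 toward position 57), so the primers never converge on a shared product.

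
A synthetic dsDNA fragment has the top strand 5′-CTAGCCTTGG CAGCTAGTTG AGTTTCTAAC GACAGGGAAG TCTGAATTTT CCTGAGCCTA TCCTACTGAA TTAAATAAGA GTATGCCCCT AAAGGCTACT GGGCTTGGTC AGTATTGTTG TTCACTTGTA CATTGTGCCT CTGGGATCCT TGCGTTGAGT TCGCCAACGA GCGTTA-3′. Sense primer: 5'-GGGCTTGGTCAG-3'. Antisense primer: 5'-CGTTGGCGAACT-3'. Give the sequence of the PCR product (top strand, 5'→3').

5'-GGGCTTGGTCAGTATTGTTGTTCACTTGTACATTGTGCCTCTGGGATCCTTGCGTTGAGTTCGCCAACG-3'

Forward primer GGGCTTGGTCAG is found on the top strand at positions 101–112.
The reverse primer's reverse complement is AGTTCGCCAACG, which matches the template at positions 158–169.
The product is the template from position 101 through 169 (69 bp).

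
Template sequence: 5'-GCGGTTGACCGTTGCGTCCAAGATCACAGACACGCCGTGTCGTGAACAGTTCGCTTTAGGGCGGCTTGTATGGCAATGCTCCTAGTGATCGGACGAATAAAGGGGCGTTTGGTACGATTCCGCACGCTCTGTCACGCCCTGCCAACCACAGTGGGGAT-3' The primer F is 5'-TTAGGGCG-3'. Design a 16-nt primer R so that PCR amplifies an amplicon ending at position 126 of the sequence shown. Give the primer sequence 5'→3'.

The forward primer binds at positions 56–63; the product's 3' end on the top strand is position 126.
The reverse primer anneals to the top strand over positions 111–126, i.e. to GGTACGATTCCGCACG.
Its sequence written 5'→3' is the reverse complement: CGTGCGGAATCGTACC.

5'-CGTGCGGAATCGTACC-3'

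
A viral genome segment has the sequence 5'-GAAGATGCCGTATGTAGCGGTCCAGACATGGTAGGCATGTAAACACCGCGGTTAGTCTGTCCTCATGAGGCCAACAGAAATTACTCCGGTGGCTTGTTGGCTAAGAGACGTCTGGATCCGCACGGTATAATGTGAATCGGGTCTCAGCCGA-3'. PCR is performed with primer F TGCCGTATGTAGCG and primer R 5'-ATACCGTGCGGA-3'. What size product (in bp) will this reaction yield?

Forward primer TGCCGTATGTAGCG is found on the top strand at positions 6–19.
Taking the reverse complement of ATACCGTGCGGA gives TCCGCACGGTAT, found at positions 117–128 on the template; the primer anneals here to the top strand with its 3' end pointing upstream.
The product runs from position 6 to position 128, so its length is 128 − 6 + 1 = 123 bp.

123 bp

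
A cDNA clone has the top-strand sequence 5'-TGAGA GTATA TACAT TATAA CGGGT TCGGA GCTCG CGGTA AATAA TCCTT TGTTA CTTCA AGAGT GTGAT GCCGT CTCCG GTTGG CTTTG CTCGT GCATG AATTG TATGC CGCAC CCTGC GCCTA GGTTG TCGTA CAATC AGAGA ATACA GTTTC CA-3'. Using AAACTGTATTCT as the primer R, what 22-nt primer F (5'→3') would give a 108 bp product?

The reverse primer's reverse complement AGAATACAGTTT matches the template at positions 143–154, so the product ends at position 154.
A 108 bp product then starts at position 154 − 108 + 1 = 47.
The forward primer is identical to the top strand there: CCTTTGTTACTTCAAGAGTGTG.

5'-CCTTTGTTACTTCAAGAGTGTG-3'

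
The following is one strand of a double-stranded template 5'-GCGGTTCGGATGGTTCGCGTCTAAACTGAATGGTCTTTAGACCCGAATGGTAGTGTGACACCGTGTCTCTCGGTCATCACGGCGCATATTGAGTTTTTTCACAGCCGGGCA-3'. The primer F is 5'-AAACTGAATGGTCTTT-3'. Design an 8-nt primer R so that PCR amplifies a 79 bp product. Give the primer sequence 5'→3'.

5'-TGAAAAAA-3'

The forward primer binds at positions 23–38, so a 79 bp product ends at position 23 + 79 − 1 = 101.
The reverse primer anneals to the top strand over positions 94–101, i.e. to TTTTTTCA.
Its sequence written 5'→3' is the reverse complement: TGAAAAAA.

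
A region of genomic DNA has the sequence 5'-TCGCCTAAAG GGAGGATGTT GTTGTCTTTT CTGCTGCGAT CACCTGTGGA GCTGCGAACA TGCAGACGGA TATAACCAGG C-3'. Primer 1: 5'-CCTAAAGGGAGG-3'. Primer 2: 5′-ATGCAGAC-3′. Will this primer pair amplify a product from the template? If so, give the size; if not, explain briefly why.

Primer 1 (CCTAAAGGGAGG) matches the top strand at positions 4–15 (3' end points downstream).
Primer 2 (ATGCAGAC) also matches the top strand directly, at positions 60–67 — its reverse complement GTCTGCAT is not present.
Both primers anneal to the bottom strand with 3' ends pointing the same way, so neither can prime synthesis back toward the other.

No product — both primers anneal to the same strand and extend in the same direction.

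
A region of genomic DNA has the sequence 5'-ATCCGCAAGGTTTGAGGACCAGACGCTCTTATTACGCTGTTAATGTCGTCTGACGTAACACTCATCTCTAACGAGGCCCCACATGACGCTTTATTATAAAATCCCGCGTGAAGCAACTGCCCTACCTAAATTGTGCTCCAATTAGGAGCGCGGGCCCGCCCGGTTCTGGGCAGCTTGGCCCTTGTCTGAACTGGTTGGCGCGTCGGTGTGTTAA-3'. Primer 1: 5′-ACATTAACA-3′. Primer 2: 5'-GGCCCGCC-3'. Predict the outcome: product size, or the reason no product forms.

No product — the primers' 3' ends point away from each other.

Primer 1 (ACATTAACA) has reverse complement TGTTAATGT, which matches the top strand at positions 38–46; primer 1 anneals to the top strand there with its 3' end pointing upstream toward position 38.
Primer 2 (GGCCCGCC) matches the top strand directly at positions 153–160; it anneals to the bottom strand with its 3' end pointing downstream toward position 160.
The 3' ends diverge (primer 1 extends toward position 1, primer 2 toward position 214), so the primers never converge on a shared product.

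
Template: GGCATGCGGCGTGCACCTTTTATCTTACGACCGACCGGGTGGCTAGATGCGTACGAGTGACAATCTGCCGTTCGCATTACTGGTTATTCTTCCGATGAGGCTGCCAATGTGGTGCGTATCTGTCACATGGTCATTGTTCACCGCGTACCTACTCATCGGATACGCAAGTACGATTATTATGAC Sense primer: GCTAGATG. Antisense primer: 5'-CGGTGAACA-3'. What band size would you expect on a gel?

Forward primer GCTAGATG is found on the top strand at positions 42–49.
Reverse complement of the reverse primer: TGTTCACCG. This occurs on the top strand at positions 135–143.
The product runs from position 42 to position 143, so its length is 143 − 42 + 1 = 102 bp.

102 bp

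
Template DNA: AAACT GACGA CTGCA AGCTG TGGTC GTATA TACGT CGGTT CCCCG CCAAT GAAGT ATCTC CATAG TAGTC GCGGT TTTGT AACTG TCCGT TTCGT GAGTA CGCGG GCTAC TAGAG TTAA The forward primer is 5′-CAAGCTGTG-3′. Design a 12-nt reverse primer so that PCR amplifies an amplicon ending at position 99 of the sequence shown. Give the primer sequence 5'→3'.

5'-ACTCACGAAACG-3'

The forward primer binds at positions 14–22; the product's 3' end on the top strand is position 99.
The reverse primer anneals to the top strand over positions 88–99, i.e. to CGTTTCGTGAGT.
Its sequence written 5'→3' is the reverse complement: ACTCACGAAACG.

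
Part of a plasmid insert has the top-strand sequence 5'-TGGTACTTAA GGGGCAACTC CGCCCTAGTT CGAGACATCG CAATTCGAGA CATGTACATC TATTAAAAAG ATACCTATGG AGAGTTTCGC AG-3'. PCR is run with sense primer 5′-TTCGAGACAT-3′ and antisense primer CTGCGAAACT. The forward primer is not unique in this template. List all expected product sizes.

64 bp, 49 bp

The forward primer TTCGAGACAT matches the top strand at positions 29–38, 44–53.
The reverse primer's reverse complement is AGTTTCGCAG, matching at positions 83–92.
Each forward site pairs with the reverse site to give a product ending at position 92: sizes 64, 49 bp.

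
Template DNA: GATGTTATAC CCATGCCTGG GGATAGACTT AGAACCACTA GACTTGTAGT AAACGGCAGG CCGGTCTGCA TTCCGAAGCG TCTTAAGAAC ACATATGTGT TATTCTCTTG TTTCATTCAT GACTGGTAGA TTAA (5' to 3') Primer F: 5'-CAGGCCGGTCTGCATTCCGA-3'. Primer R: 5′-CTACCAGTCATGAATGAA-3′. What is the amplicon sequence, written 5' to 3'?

5'-CAGGCCGGTCTGCATTCCGAAGCGTCTTAAGAACACATATGTGTTATTCTCTTGTTTCATTCATGACTGGTAG-3'

Scanning the template, CAGGCCGGTCTGCATTCCGA occurs at positions 57–76; this primer anneals to the bottom strand there with its 3' end pointing downstream.
The reverse primer's reverse complement is TTCATTCATGACTGGTAG, which matches the template at positions 112–129.
The product is the template from position 57 through 129 (73 bp).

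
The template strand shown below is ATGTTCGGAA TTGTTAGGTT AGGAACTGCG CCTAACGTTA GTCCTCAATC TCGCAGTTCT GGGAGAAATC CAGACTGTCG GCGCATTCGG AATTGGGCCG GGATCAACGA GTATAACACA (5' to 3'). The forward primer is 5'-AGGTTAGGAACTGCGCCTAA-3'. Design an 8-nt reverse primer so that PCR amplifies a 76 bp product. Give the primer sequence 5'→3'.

The forward primer binds at positions 16–35, so a 76 bp product ends at position 16 + 76 − 1 = 91.
The reverse primer anneals to the top strand over positions 84–91, i.e. to CATTCGGA.
Its sequence written 5'→3' is the reverse complement: TCCGAATG.

5'-TCCGAATG-3'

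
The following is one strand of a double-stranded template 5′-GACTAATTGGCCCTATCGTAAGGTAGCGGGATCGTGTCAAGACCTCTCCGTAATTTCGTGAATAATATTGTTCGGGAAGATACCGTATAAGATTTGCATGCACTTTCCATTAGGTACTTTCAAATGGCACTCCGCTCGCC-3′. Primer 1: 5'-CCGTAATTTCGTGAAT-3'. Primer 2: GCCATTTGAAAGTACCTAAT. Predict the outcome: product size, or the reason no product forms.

Primer 1 (CCGTAATTTCGTGAAT) matches the top strand at positions 48–63; it acts as a forward primer.
Primer 2's reverse complement is ATTAGGTACTTTCAAATGGC, matching the top strand at positions 109–128; it acts as a reverse primer.
The 3' ends face each other across positions 48–128, giving an 81 bp product.

Yes — an 81 bp product.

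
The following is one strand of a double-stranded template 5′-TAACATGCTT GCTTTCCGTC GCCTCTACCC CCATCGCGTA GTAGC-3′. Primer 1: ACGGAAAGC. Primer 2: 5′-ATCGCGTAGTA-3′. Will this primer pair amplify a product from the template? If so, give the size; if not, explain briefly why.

No product — the primers' 3' ends point away from each other.

Primer 1 (ACGGAAAGC) has reverse complement GCTTTCCGT, which matches the top strand at positions 11–19; primer 1 anneals to the top strand there with its 3' end pointing upstream toward position 11.
Primer 2 (ATCGCGTAGTA) matches the top strand directly at positions 33–43; it anneals to the bottom strand with its 3' end pointing downstream toward position 43.
The 3' ends diverge (primer 1 extends toward position 1, primer 2 toward position 45), so the primers never converge on a shared product.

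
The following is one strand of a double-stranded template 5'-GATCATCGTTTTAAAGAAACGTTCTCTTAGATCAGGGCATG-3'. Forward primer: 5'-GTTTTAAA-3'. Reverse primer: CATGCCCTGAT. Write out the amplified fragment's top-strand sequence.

5'-GTTTTAAAGAAACGTTCTCTTAGATCAGGGCATG-3'

Scanning the template, GTTTTAAA occurs at positions 8–15; this primer anneals to the bottom strand there with its 3' end pointing downstream.
The reverse primer's reverse complement is ATCAGGGCATG, which matches the template at positions 31–41.
The product is the template from position 8 through 41 (34 bp).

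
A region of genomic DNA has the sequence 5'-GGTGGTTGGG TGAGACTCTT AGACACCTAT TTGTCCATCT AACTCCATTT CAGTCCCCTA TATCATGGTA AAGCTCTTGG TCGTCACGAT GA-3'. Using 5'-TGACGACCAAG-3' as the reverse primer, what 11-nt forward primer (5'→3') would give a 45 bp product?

5'-ACTCCATTTCA-3'

The reverse primer's reverse complement CTTGGTCGTCA matches the template at positions 76–86, so the product ends at position 86.
A 45 bp product then starts at position 86 − 45 + 1 = 42.
The forward primer is identical to the top strand there: ACTCCATTTCA.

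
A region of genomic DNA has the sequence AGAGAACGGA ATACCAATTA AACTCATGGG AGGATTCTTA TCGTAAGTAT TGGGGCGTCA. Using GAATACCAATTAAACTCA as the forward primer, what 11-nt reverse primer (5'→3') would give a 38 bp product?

The forward primer binds at positions 9–26, so a 38 bp product ends at position 9 + 38 − 1 = 46.
The reverse primer anneals to the top strand over positions 36–46, i.e. to TCTTATCGTAA.
Its sequence written 5'→3' is the reverse complement: TTACGATAAGA.

5'-TTACGATAAGA-3'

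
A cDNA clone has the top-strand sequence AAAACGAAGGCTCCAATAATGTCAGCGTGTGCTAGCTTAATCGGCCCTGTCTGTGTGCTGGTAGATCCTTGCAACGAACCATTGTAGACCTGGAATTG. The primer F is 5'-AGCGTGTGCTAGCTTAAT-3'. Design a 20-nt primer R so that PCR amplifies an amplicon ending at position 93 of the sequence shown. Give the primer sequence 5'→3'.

The forward primer binds at positions 24–41; the product's 3' end on the top strand is position 93.
The reverse primer anneals to the top strand over positions 74–93, i.e. to ACGAACCATTGTAGACCTGG.
Its sequence written 5'→3' is the reverse complement: CCAGGTCTACAATGGTTCGT.

5'-CCAGGTCTACAATGGTTCGT-3'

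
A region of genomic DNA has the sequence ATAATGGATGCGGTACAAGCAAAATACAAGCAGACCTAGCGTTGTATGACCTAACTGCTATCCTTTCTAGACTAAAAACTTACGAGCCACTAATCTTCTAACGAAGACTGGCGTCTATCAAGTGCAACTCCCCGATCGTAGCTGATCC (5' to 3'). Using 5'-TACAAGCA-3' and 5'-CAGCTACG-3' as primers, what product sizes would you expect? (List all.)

131 bp, 120 bp

The forward primer TACAAGCA matches the top strand at positions 14–21, 25–32.
The reverse primer's reverse complement is CGTAGCTG, matching at positions 137–144.
Each forward site pairs with the reverse site to give a product ending at position 144: sizes 131, 120 bp.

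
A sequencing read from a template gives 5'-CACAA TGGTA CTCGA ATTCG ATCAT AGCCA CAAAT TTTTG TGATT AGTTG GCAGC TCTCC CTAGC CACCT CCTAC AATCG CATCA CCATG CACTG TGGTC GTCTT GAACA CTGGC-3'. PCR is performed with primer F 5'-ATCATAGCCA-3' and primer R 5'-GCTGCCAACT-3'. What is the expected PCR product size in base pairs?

Scanning the template, ATCATAGCCA occurs at positions 21–30; this primer anneals to the bottom strand there with its 3' end pointing downstream.
The reverse primer's reverse complement is AGTTGGCAGC, which matches the template at positions 46–55.
Amplicon spans positions 21–55: 35 bp.

35 bp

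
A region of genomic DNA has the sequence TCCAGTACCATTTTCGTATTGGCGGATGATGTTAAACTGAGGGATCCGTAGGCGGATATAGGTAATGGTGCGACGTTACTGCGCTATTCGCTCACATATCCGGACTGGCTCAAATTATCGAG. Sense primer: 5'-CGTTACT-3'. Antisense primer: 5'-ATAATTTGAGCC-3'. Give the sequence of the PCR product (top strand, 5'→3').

The forward primer matches the template at positions 74–80.
Taking the reverse complement of ATAATTTGAGCC gives GGCTCAAATTAT, found at positions 107–118 on the template; the primer anneals here to the top strand with its 3' end pointing upstream.
The product is the template from position 74 through 118 (45 bp).

5'-CGTTACTGCGCTATTCGCTCACATATCCGGACTGGCTCAAATTAT-3'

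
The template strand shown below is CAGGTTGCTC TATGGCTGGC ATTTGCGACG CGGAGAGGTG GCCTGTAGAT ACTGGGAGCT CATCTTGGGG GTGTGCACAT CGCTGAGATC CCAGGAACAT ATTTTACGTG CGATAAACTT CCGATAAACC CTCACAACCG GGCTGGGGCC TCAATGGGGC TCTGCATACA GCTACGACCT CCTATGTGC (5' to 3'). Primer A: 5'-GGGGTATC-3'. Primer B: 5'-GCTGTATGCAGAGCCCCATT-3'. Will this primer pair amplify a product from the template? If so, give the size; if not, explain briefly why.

No product — primer A has no binding site in the template.

Primer A (GGGGTATC) does not match the top strand, and its reverse complement GATACCCC does not match either.
With no annealing site for primer A, no amplification occurs.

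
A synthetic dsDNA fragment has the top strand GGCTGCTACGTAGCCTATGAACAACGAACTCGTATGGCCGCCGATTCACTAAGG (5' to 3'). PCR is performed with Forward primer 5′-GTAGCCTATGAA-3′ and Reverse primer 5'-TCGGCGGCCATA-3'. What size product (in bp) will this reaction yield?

Forward primer GTAGCCTATGAA is found on the top strand at positions 10–21.
Reverse complement of the reverse primer: TATGGCCGCCGA. This occurs on the top strand at positions 33–44.
Product length = (reverse-primer end) − (forward-primer start) + 1 = 44 − 10 + 1 = 35 bp.

35 bp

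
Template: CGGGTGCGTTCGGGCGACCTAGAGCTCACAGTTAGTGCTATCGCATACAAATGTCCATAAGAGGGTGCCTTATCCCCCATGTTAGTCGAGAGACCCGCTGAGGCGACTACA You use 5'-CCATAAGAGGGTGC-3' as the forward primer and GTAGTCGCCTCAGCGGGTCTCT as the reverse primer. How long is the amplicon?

56 bp

The forward primer matches the template at positions 55–68.
The reverse primer's reverse complement is AGAGACCCGCTGAGGCGACTAC, which matches the template at positions 89–110.
Product length = (reverse-primer end) − (forward-primer start) + 1 = 110 − 55 + 1 = 56 bp.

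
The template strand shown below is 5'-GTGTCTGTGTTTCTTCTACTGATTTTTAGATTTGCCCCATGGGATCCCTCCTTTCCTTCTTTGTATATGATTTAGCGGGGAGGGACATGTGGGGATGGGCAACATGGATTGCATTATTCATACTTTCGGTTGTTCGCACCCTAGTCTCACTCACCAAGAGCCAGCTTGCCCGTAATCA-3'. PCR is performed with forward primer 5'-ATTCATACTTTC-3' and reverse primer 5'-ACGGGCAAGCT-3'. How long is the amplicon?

58 bp

Scanning the template, ATTCATACTTTC occurs at positions 116–127; this primer anneals to the bottom strand there with its 3' end pointing downstream.
Taking the reverse complement of ACGGGCAAGCT gives AGCTTGCCCGT, found at positions 163–173 on the template; the primer anneals here to the top strand with its 3' end pointing upstream.
The product runs from position 116 to position 173, so its length is 173 − 116 + 1 = 58 bp.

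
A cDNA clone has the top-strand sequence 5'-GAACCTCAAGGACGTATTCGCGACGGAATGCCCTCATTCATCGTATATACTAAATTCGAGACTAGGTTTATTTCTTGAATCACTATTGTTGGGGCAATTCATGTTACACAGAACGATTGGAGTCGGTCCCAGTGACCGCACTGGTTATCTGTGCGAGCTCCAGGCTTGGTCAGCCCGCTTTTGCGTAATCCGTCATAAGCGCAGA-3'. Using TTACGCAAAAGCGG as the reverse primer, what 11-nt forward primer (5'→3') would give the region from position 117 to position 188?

The reverse primer's reverse complement CCGCTTTTGCGTAA matches the template at positions 175–188; the product starts at position 117.
The forward primer is identical to the top strand over positions 117–127: TTGGAGTCGGT.

5'-TTGGAGTCGGT-3'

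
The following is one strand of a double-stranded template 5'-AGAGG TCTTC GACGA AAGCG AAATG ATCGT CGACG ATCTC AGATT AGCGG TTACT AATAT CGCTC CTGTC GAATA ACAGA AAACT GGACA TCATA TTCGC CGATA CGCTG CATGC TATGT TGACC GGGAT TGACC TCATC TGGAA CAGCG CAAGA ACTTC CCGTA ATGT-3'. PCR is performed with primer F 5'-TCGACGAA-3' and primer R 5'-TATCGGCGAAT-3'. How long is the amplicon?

97 bp

Scanning the template, TCGACGAA occurs at positions 9–16; this primer anneals to the bottom strand there with its 3' end pointing downstream.
Taking the reverse complement of TATCGGCGAAT gives ATTCGCCGATA, found at positions 95–105 on the template; the primer anneals here to the top strand with its 3' end pointing upstream.
Amplicon spans positions 9–105: 97 bp.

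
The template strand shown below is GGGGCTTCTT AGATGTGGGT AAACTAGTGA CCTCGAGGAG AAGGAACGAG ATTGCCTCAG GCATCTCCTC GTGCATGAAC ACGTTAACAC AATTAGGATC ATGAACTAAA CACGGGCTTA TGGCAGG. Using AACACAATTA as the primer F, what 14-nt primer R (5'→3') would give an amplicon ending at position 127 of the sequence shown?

5'-CCTGCCATAAGCCC-3'

The forward primer binds at positions 86–95; the product's 3' end on the top strand is position 127.
The reverse primer anneals to the top strand over positions 114–127, i.e. to GGGCTTATGGCAGG.
Its sequence written 5'→3' is the reverse complement: CCTGCCATAAGCCC.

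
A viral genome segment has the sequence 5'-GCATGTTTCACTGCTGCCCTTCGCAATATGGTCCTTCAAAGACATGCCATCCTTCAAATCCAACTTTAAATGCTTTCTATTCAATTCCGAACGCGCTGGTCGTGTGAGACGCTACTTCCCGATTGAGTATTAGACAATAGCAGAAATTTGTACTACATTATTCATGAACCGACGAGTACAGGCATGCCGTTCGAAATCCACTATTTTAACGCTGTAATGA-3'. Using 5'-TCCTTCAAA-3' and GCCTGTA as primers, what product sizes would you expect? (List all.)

The forward primer TCCTTCAAA matches the top strand at positions 32–40, 50–58.
The reverse primer's reverse complement is TACAGGC, matching at positions 177–183.
Each forward site pairs with the reverse site to give a product ending at position 183: sizes 152, 134 bp.

152 bp, 134 bp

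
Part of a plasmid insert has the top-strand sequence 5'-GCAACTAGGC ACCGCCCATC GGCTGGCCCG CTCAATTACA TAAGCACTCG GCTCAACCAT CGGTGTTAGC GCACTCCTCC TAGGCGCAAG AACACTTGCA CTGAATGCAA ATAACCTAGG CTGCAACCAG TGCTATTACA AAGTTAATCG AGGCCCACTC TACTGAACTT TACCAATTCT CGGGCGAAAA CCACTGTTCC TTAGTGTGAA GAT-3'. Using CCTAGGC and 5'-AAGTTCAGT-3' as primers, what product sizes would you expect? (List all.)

The forward primer CCTAGGC matches the top strand at positions 79–85, 115–121.
The reverse primer's reverse complement is ACTGAACTT, matching at positions 162–170.
Each forward site pairs with the reverse site to give a product ending at position 170: sizes 92, 56 bp.

92 bp, 56 bp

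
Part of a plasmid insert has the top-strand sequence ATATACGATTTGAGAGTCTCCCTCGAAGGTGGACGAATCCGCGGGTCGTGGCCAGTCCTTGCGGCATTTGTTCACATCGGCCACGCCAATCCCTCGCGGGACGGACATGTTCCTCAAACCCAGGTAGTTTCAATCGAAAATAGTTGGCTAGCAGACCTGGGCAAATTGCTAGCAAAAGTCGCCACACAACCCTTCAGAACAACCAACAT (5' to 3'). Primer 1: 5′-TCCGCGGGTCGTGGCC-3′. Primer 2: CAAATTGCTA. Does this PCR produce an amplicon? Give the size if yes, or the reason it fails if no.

No product — both primers anneal to the same strand and extend in the same direction.

Primer 1 (TCCGCGGGTCGTGGCC) matches the top strand at positions 38–53 (3' end points downstream).
Primer 2 (CAAATTGCTA) also matches the top strand directly, at positions 162–171 — its reverse complement TAGCAATTTG is not present.
Both primers anneal to the bottom strand with 3' ends pointing the same way, so neither can prime synthesis back toward the other.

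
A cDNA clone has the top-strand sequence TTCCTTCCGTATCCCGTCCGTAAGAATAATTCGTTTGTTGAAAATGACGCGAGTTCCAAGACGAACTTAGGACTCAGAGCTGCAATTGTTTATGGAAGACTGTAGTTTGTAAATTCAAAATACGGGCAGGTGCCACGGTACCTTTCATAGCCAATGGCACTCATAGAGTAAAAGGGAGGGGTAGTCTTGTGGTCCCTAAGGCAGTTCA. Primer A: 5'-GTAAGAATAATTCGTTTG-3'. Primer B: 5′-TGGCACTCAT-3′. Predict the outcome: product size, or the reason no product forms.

No product — both primers anneal to the same strand and extend in the same direction.

Primer A (GTAAGAATAATTCGTTTG) matches the top strand at positions 20–37 (3' end points downstream).
Primer B (TGGCACTCAT) also matches the top strand directly, at positions 155–164 — its reverse complement ATGAGTGCCA is not present.
Both primers anneal to the bottom strand with 3' ends pointing the same way, so neither can prime synthesis back toward the other.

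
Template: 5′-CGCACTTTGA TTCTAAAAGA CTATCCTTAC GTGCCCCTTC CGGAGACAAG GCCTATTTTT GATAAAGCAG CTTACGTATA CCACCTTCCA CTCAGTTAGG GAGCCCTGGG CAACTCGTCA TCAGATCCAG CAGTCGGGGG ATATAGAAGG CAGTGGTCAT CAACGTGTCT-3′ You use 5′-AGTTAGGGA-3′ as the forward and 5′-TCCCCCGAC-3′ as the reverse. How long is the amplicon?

48 bp

The forward primer matches the template at positions 94–102.
Taking the reverse complement of TCCCCCGAC gives GTCGGGGGA, found at positions 133–141 on the template; the primer anneals here to the top strand with its 3' end pointing upstream.
Amplicon spans positions 94–141: 48 bp.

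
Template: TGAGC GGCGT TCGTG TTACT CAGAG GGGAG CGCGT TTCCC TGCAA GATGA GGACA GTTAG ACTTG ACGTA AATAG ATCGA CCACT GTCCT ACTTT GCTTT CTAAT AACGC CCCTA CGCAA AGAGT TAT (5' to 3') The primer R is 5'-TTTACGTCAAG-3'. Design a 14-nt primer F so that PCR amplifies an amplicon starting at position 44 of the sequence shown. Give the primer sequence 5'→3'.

The reverse primer's reverse complement CTTGACGTAAA matches the template at positions 62–72; the product starts at position 44.
The forward primer is identical to the top strand over positions 44–57: AAGATGAGGACAGT.

5'-AAGATGAGGACAGT-3'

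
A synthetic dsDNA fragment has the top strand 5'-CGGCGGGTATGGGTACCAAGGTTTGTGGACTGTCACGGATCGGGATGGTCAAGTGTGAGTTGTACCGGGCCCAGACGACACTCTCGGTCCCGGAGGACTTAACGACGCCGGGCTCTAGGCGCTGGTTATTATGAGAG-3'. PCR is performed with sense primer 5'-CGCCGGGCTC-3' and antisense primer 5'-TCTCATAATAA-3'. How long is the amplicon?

31 bp

Scanning the template, CGCCGGGCTC occurs at positions 106–115; this primer anneals to the bottom strand there with its 3' end pointing downstream.
The reverse primer's reverse complement is TTATTATGAGA, which matches the template at positions 126–136.
The product runs from position 106 to position 136, so its length is 136 − 106 + 1 = 31 bp.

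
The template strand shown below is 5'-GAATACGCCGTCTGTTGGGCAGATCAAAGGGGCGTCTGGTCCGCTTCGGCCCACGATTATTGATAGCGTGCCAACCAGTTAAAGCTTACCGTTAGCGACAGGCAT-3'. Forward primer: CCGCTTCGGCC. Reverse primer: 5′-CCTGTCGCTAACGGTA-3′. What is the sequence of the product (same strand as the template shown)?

Scanning the template, CCGCTTCGGCC occurs at positions 41–51; this primer anneals to the bottom strand there with its 3' end pointing downstream.
Taking the reverse complement of CCTGTCGCTAACGGTA gives TACCGTTAGCGACAGG, found at positions 87–102 on the template; the primer anneals here to the top strand with its 3' end pointing upstream.
The product is the template from position 41 through 102 (62 bp).

5'-CCGCTTCGGCCCACGATTATTGATAGCGTGCCAACCAGTTAAAGCTTACCGTTAGCGACAGG-3'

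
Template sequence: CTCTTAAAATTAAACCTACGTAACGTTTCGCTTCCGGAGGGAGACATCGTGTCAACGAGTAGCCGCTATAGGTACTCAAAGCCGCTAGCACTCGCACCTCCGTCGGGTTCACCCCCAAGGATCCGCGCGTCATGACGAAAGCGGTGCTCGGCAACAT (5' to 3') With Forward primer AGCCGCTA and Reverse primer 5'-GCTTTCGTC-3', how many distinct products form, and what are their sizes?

Two products: 82 bp, 63 bp

The forward primer AGCCGCTA matches the top strand at positions 61–68, 80–87.
The reverse primer's reverse complement is GACGAAAGC, matching at positions 134–142.
Each forward site pairs with the reverse site to give a product ending at position 142: sizes 82, 63 bp.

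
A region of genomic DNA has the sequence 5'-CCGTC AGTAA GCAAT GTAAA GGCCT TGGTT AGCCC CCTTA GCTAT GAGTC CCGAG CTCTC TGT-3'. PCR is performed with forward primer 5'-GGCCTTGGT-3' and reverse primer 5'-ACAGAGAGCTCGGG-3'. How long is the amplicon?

43 bp

The forward primer matches the template at positions 21–29.
The reverse primer's reverse complement is CCCGAGCTCTCTGT, which matches the template at positions 50–63.
The product runs from position 21 to position 63, so its length is 63 − 21 + 1 = 43 bp.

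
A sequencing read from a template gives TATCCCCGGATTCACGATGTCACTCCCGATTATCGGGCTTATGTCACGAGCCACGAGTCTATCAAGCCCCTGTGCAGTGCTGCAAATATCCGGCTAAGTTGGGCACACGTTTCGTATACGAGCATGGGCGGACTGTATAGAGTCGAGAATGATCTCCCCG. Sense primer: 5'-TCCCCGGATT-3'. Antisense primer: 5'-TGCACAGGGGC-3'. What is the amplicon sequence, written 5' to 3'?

5'-TCCCCGGATTCACGATGTCACTCCCGATTATCGGGCTTATGTCACGAGCCACGAGTCTATCAAGCCCCTGTGCA-3'

The forward primer matches the template at positions 3–12.
The reverse primer's reverse complement is GCCCCTGTGCA, which matches the template at positions 66–76.
The product is the template from position 3 through 76 (74 bp).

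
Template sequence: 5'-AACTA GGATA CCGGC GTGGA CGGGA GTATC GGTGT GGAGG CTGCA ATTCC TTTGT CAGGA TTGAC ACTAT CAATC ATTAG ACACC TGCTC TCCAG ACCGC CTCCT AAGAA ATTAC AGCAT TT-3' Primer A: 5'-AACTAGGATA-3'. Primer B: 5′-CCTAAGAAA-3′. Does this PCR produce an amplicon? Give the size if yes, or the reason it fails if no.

Primer A (AACTAGGATA) matches the top strand at positions 1–10 (3' end points downstream).
Primer B (CCTAAGAAA) also matches the top strand directly, at positions 103–111 — its reverse complement TTTCTTAGG is not present.
Both primers anneal to the bottom strand with 3' ends pointing the same way, so neither can prime synthesis back toward the other.

No product — both primers anneal to the same strand and extend in the same direction.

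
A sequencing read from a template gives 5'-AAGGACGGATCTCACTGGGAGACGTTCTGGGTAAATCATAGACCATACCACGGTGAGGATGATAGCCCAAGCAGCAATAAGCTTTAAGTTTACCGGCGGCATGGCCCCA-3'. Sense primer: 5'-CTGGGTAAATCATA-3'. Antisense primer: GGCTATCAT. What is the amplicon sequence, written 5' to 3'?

The forward primer matches the template at positions 27–40.
Taking the reverse complement of GGCTATCAT gives ATGATAGCC, found at positions 59–67 on the template; the primer anneals here to the top strand with its 3' end pointing upstream.
The product is the template from position 27 through 67 (41 bp).

5'-CTGGGTAAATCATAGACCATACCACGGTGAGGATGATAGCC-3'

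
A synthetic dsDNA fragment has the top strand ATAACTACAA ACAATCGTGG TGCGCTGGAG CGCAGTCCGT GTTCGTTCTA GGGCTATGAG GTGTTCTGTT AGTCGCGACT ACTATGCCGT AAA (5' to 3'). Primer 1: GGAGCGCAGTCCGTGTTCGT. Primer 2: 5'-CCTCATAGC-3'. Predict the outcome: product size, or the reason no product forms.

Primer 1 (GGAGCGCAGTCCGTGTTCGT) matches the top strand at positions 27–46; it acts as a forward primer.
Primer 2's reverse complement is GCTATGAGG, matching the top strand at positions 53–61; it acts as a reverse primer.
The 3' ends face each other across positions 27–61, giving a 35 bp product.

Yes — a 35 bp product.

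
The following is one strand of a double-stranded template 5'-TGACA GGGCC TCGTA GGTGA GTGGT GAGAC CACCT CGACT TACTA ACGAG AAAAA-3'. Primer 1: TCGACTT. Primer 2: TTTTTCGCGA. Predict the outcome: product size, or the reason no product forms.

No product — primer 2 has no binding site in the template.

Primer 2 (TTTTTCGCGA) does not match the top strand, and its reverse complement TCGCGAAAAA does not match either.
With no annealing site for primer 2, no amplification occurs.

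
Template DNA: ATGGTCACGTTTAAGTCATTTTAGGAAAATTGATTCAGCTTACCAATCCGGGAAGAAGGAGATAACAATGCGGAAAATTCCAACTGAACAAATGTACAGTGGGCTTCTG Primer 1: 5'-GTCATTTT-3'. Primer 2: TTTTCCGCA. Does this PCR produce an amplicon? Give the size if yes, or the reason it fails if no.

Yes — a 63 bp product.

Primer 1 (GTCATTTT) matches the top strand at positions 15–22; it acts as a forward primer.
Primer 2's reverse complement is TGCGGAAAA, matching the top strand at positions 69–77; it acts as a reverse primer.
The 3' ends face each other across positions 15–77, giving a 63 bp product.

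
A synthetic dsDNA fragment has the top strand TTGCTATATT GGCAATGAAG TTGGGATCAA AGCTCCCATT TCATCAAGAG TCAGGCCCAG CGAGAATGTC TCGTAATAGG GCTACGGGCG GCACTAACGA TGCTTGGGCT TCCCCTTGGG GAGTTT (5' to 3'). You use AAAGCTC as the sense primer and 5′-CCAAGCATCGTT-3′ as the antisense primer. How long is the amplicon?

Scanning the template, AAAGCTC occurs at positions 29–35; this primer anneals to the bottom strand there with its 3' end pointing downstream.
Reverse complement of the reverse primer: AACGATGCTTGG. This occurs on the top strand at positions 96–107.
Amplicon spans positions 29–107: 79 bp.

79 bp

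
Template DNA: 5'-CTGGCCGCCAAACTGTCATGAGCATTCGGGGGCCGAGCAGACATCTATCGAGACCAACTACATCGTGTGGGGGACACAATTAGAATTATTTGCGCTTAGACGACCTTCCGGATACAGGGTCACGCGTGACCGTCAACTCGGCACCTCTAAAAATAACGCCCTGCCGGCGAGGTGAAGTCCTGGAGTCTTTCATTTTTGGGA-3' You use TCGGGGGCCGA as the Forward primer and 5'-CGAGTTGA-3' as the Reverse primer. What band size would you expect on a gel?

115 bp

Scanning the template, TCGGGGGCCGA occurs at positions 26–36; this primer anneals to the bottom strand there with its 3' end pointing downstream.
Reverse complement of the reverse primer: TCAACTCG. This occurs on the top strand at positions 133–140.
The product runs from position 26 to position 140, so its length is 140 − 26 + 1 = 115 bp.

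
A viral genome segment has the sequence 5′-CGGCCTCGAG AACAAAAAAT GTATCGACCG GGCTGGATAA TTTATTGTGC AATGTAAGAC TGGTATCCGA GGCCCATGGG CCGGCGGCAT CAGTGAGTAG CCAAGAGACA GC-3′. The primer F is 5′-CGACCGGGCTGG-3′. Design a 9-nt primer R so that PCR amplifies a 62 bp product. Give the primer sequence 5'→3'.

5'-CGCCGGCCC-3'

The forward primer binds at positions 25–36, so a 62 bp product ends at position 25 + 62 − 1 = 86.
The reverse primer anneals to the top strand over positions 78–86, i.e. to GGGCCGGCG.
Its sequence written 5'→3' is the reverse complement: CGCCGGCCC.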